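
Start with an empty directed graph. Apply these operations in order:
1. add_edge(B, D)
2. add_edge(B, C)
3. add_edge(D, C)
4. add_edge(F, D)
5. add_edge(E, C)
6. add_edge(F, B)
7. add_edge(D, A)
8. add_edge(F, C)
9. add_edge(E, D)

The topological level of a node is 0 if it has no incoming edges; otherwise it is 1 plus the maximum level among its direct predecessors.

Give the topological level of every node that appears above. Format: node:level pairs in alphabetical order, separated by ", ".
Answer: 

Answer: A:3, B:1, C:3, D:2, E:0, F:0

Derivation:
Op 1: add_edge(B, D). Edges now: 1
Op 2: add_edge(B, C). Edges now: 2
Op 3: add_edge(D, C). Edges now: 3
Op 4: add_edge(F, D). Edges now: 4
Op 5: add_edge(E, C). Edges now: 5
Op 6: add_edge(F, B). Edges now: 6
Op 7: add_edge(D, A). Edges now: 7
Op 8: add_edge(F, C). Edges now: 8
Op 9: add_edge(E, D). Edges now: 9
Compute levels (Kahn BFS):
  sources (in-degree 0): E, F
  process E: level=0
    E->C: in-degree(C)=3, level(C)>=1
    E->D: in-degree(D)=2, level(D)>=1
  process F: level=0
    F->B: in-degree(B)=0, level(B)=1, enqueue
    F->C: in-degree(C)=2, level(C)>=1
    F->D: in-degree(D)=1, level(D)>=1
  process B: level=1
    B->C: in-degree(C)=1, level(C)>=2
    B->D: in-degree(D)=0, level(D)=2, enqueue
  process D: level=2
    D->A: in-degree(A)=0, level(A)=3, enqueue
    D->C: in-degree(C)=0, level(C)=3, enqueue
  process A: level=3
  process C: level=3
All levels: A:3, B:1, C:3, D:2, E:0, F:0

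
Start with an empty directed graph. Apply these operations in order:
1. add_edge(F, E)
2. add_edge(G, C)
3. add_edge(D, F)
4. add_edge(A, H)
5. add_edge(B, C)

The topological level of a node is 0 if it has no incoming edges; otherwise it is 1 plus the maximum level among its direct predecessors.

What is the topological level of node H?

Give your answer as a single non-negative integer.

Answer: 1

Derivation:
Op 1: add_edge(F, E). Edges now: 1
Op 2: add_edge(G, C). Edges now: 2
Op 3: add_edge(D, F). Edges now: 3
Op 4: add_edge(A, H). Edges now: 4
Op 5: add_edge(B, C). Edges now: 5
Compute levels (Kahn BFS):
  sources (in-degree 0): A, B, D, G
  process A: level=0
    A->H: in-degree(H)=0, level(H)=1, enqueue
  process B: level=0
    B->C: in-degree(C)=1, level(C)>=1
  process D: level=0
    D->F: in-degree(F)=0, level(F)=1, enqueue
  process G: level=0
    G->C: in-degree(C)=0, level(C)=1, enqueue
  process H: level=1
  process F: level=1
    F->E: in-degree(E)=0, level(E)=2, enqueue
  process C: level=1
  process E: level=2
All levels: A:0, B:0, C:1, D:0, E:2, F:1, G:0, H:1
level(H) = 1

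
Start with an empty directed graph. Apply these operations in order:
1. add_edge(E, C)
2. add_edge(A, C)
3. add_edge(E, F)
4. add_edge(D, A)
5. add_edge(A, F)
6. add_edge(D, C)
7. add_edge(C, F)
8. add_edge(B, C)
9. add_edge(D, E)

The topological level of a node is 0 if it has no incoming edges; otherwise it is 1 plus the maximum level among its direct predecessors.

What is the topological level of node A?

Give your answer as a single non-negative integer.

Op 1: add_edge(E, C). Edges now: 1
Op 2: add_edge(A, C). Edges now: 2
Op 3: add_edge(E, F). Edges now: 3
Op 4: add_edge(D, A). Edges now: 4
Op 5: add_edge(A, F). Edges now: 5
Op 6: add_edge(D, C). Edges now: 6
Op 7: add_edge(C, F). Edges now: 7
Op 8: add_edge(B, C). Edges now: 8
Op 9: add_edge(D, E). Edges now: 9
Compute levels (Kahn BFS):
  sources (in-degree 0): B, D
  process B: level=0
    B->C: in-degree(C)=3, level(C)>=1
  process D: level=0
    D->A: in-degree(A)=0, level(A)=1, enqueue
    D->C: in-degree(C)=2, level(C)>=1
    D->E: in-degree(E)=0, level(E)=1, enqueue
  process A: level=1
    A->C: in-degree(C)=1, level(C)>=2
    A->F: in-degree(F)=2, level(F)>=2
  process E: level=1
    E->C: in-degree(C)=0, level(C)=2, enqueue
    E->F: in-degree(F)=1, level(F)>=2
  process C: level=2
    C->F: in-degree(F)=0, level(F)=3, enqueue
  process F: level=3
All levels: A:1, B:0, C:2, D:0, E:1, F:3
level(A) = 1

Answer: 1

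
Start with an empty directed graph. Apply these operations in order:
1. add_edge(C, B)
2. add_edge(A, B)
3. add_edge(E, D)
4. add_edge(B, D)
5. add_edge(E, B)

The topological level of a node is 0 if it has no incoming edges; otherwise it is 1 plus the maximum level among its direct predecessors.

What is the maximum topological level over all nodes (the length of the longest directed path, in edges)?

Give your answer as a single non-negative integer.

Op 1: add_edge(C, B). Edges now: 1
Op 2: add_edge(A, B). Edges now: 2
Op 3: add_edge(E, D). Edges now: 3
Op 4: add_edge(B, D). Edges now: 4
Op 5: add_edge(E, B). Edges now: 5
Compute levels (Kahn BFS):
  sources (in-degree 0): A, C, E
  process A: level=0
    A->B: in-degree(B)=2, level(B)>=1
  process C: level=0
    C->B: in-degree(B)=1, level(B)>=1
  process E: level=0
    E->B: in-degree(B)=0, level(B)=1, enqueue
    E->D: in-degree(D)=1, level(D)>=1
  process B: level=1
    B->D: in-degree(D)=0, level(D)=2, enqueue
  process D: level=2
All levels: A:0, B:1, C:0, D:2, E:0
max level = 2

Answer: 2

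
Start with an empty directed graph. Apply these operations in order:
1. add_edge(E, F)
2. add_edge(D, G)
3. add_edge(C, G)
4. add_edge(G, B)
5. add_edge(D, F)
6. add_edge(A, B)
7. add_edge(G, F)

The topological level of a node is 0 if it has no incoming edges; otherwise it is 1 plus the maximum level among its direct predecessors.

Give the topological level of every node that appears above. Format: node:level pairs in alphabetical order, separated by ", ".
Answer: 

Answer: A:0, B:2, C:0, D:0, E:0, F:2, G:1

Derivation:
Op 1: add_edge(E, F). Edges now: 1
Op 2: add_edge(D, G). Edges now: 2
Op 3: add_edge(C, G). Edges now: 3
Op 4: add_edge(G, B). Edges now: 4
Op 5: add_edge(D, F). Edges now: 5
Op 6: add_edge(A, B). Edges now: 6
Op 7: add_edge(G, F). Edges now: 7
Compute levels (Kahn BFS):
  sources (in-degree 0): A, C, D, E
  process A: level=0
    A->B: in-degree(B)=1, level(B)>=1
  process C: level=0
    C->G: in-degree(G)=1, level(G)>=1
  process D: level=0
    D->F: in-degree(F)=2, level(F)>=1
    D->G: in-degree(G)=0, level(G)=1, enqueue
  process E: level=0
    E->F: in-degree(F)=1, level(F)>=1
  process G: level=1
    G->B: in-degree(B)=0, level(B)=2, enqueue
    G->F: in-degree(F)=0, level(F)=2, enqueue
  process B: level=2
  process F: level=2
All levels: A:0, B:2, C:0, D:0, E:0, F:2, G:1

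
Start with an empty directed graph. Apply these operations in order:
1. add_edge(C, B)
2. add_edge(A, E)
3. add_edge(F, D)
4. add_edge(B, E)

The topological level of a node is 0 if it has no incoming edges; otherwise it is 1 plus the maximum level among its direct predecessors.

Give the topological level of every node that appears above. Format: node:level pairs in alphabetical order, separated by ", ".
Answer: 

Op 1: add_edge(C, B). Edges now: 1
Op 2: add_edge(A, E). Edges now: 2
Op 3: add_edge(F, D). Edges now: 3
Op 4: add_edge(B, E). Edges now: 4
Compute levels (Kahn BFS):
  sources (in-degree 0): A, C, F
  process A: level=0
    A->E: in-degree(E)=1, level(E)>=1
  process C: level=0
    C->B: in-degree(B)=0, level(B)=1, enqueue
  process F: level=0
    F->D: in-degree(D)=0, level(D)=1, enqueue
  process B: level=1
    B->E: in-degree(E)=0, level(E)=2, enqueue
  process D: level=1
  process E: level=2
All levels: A:0, B:1, C:0, D:1, E:2, F:0

Answer: A:0, B:1, C:0, D:1, E:2, F:0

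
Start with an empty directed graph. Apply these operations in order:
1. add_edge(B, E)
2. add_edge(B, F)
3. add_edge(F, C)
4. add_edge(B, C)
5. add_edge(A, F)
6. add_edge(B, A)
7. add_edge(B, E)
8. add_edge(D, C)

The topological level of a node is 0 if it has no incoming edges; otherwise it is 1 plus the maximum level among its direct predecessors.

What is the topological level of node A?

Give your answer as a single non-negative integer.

Answer: 1

Derivation:
Op 1: add_edge(B, E). Edges now: 1
Op 2: add_edge(B, F). Edges now: 2
Op 3: add_edge(F, C). Edges now: 3
Op 4: add_edge(B, C). Edges now: 4
Op 5: add_edge(A, F). Edges now: 5
Op 6: add_edge(B, A). Edges now: 6
Op 7: add_edge(B, E) (duplicate, no change). Edges now: 6
Op 8: add_edge(D, C). Edges now: 7
Compute levels (Kahn BFS):
  sources (in-degree 0): B, D
  process B: level=0
    B->A: in-degree(A)=0, level(A)=1, enqueue
    B->C: in-degree(C)=2, level(C)>=1
    B->E: in-degree(E)=0, level(E)=1, enqueue
    B->F: in-degree(F)=1, level(F)>=1
  process D: level=0
    D->C: in-degree(C)=1, level(C)>=1
  process A: level=1
    A->F: in-degree(F)=0, level(F)=2, enqueue
  process E: level=1
  process F: level=2
    F->C: in-degree(C)=0, level(C)=3, enqueue
  process C: level=3
All levels: A:1, B:0, C:3, D:0, E:1, F:2
level(A) = 1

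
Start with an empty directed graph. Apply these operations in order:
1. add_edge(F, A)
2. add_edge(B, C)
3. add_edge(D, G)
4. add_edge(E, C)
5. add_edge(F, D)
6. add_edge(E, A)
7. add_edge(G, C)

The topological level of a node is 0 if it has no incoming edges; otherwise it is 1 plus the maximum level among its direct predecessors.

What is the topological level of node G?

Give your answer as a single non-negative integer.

Op 1: add_edge(F, A). Edges now: 1
Op 2: add_edge(B, C). Edges now: 2
Op 3: add_edge(D, G). Edges now: 3
Op 4: add_edge(E, C). Edges now: 4
Op 5: add_edge(F, D). Edges now: 5
Op 6: add_edge(E, A). Edges now: 6
Op 7: add_edge(G, C). Edges now: 7
Compute levels (Kahn BFS):
  sources (in-degree 0): B, E, F
  process B: level=0
    B->C: in-degree(C)=2, level(C)>=1
  process E: level=0
    E->A: in-degree(A)=1, level(A)>=1
    E->C: in-degree(C)=1, level(C)>=1
  process F: level=0
    F->A: in-degree(A)=0, level(A)=1, enqueue
    F->D: in-degree(D)=0, level(D)=1, enqueue
  process A: level=1
  process D: level=1
    D->G: in-degree(G)=0, level(G)=2, enqueue
  process G: level=2
    G->C: in-degree(C)=0, level(C)=3, enqueue
  process C: level=3
All levels: A:1, B:0, C:3, D:1, E:0, F:0, G:2
level(G) = 2

Answer: 2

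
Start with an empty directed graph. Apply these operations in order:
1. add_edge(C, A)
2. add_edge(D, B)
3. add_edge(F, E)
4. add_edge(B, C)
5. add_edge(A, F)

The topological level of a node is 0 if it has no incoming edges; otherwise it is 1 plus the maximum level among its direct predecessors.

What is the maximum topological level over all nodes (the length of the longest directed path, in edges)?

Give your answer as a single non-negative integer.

Op 1: add_edge(C, A). Edges now: 1
Op 2: add_edge(D, B). Edges now: 2
Op 3: add_edge(F, E). Edges now: 3
Op 4: add_edge(B, C). Edges now: 4
Op 5: add_edge(A, F). Edges now: 5
Compute levels (Kahn BFS):
  sources (in-degree 0): D
  process D: level=0
    D->B: in-degree(B)=0, level(B)=1, enqueue
  process B: level=1
    B->C: in-degree(C)=0, level(C)=2, enqueue
  process C: level=2
    C->A: in-degree(A)=0, level(A)=3, enqueue
  process A: level=3
    A->F: in-degree(F)=0, level(F)=4, enqueue
  process F: level=4
    F->E: in-degree(E)=0, level(E)=5, enqueue
  process E: level=5
All levels: A:3, B:1, C:2, D:0, E:5, F:4
max level = 5

Answer: 5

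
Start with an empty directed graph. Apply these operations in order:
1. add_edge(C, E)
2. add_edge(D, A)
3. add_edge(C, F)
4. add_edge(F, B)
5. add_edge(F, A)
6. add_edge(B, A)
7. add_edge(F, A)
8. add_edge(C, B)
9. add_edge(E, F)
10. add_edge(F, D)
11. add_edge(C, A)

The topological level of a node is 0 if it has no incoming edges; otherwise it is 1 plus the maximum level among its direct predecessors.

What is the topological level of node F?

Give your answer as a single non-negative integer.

Answer: 2

Derivation:
Op 1: add_edge(C, E). Edges now: 1
Op 2: add_edge(D, A). Edges now: 2
Op 3: add_edge(C, F). Edges now: 3
Op 4: add_edge(F, B). Edges now: 4
Op 5: add_edge(F, A). Edges now: 5
Op 6: add_edge(B, A). Edges now: 6
Op 7: add_edge(F, A) (duplicate, no change). Edges now: 6
Op 8: add_edge(C, B). Edges now: 7
Op 9: add_edge(E, F). Edges now: 8
Op 10: add_edge(F, D). Edges now: 9
Op 11: add_edge(C, A). Edges now: 10
Compute levels (Kahn BFS):
  sources (in-degree 0): C
  process C: level=0
    C->A: in-degree(A)=3, level(A)>=1
    C->B: in-degree(B)=1, level(B)>=1
    C->E: in-degree(E)=0, level(E)=1, enqueue
    C->F: in-degree(F)=1, level(F)>=1
  process E: level=1
    E->F: in-degree(F)=0, level(F)=2, enqueue
  process F: level=2
    F->A: in-degree(A)=2, level(A)>=3
    F->B: in-degree(B)=0, level(B)=3, enqueue
    F->D: in-degree(D)=0, level(D)=3, enqueue
  process B: level=3
    B->A: in-degree(A)=1, level(A)>=4
  process D: level=3
    D->A: in-degree(A)=0, level(A)=4, enqueue
  process A: level=4
All levels: A:4, B:3, C:0, D:3, E:1, F:2
level(F) = 2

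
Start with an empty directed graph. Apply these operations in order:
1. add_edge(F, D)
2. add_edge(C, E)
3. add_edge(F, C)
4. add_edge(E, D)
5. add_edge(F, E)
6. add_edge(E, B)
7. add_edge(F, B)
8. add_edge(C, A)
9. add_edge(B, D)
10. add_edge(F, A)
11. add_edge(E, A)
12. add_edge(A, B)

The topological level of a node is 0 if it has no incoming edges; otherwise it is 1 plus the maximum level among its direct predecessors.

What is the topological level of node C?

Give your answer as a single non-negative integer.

Answer: 1

Derivation:
Op 1: add_edge(F, D). Edges now: 1
Op 2: add_edge(C, E). Edges now: 2
Op 3: add_edge(F, C). Edges now: 3
Op 4: add_edge(E, D). Edges now: 4
Op 5: add_edge(F, E). Edges now: 5
Op 6: add_edge(E, B). Edges now: 6
Op 7: add_edge(F, B). Edges now: 7
Op 8: add_edge(C, A). Edges now: 8
Op 9: add_edge(B, D). Edges now: 9
Op 10: add_edge(F, A). Edges now: 10
Op 11: add_edge(E, A). Edges now: 11
Op 12: add_edge(A, B). Edges now: 12
Compute levels (Kahn BFS):
  sources (in-degree 0): F
  process F: level=0
    F->A: in-degree(A)=2, level(A)>=1
    F->B: in-degree(B)=2, level(B)>=1
    F->C: in-degree(C)=0, level(C)=1, enqueue
    F->D: in-degree(D)=2, level(D)>=1
    F->E: in-degree(E)=1, level(E)>=1
  process C: level=1
    C->A: in-degree(A)=1, level(A)>=2
    C->E: in-degree(E)=0, level(E)=2, enqueue
  process E: level=2
    E->A: in-degree(A)=0, level(A)=3, enqueue
    E->B: in-degree(B)=1, level(B)>=3
    E->D: in-degree(D)=1, level(D)>=3
  process A: level=3
    A->B: in-degree(B)=0, level(B)=4, enqueue
  process B: level=4
    B->D: in-degree(D)=0, level(D)=5, enqueue
  process D: level=5
All levels: A:3, B:4, C:1, D:5, E:2, F:0
level(C) = 1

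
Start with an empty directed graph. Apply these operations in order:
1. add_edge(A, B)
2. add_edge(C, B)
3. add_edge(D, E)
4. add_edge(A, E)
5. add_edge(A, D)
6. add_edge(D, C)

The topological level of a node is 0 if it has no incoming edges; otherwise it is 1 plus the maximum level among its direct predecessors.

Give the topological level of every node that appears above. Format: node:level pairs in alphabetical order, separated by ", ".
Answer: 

Answer: A:0, B:3, C:2, D:1, E:2

Derivation:
Op 1: add_edge(A, B). Edges now: 1
Op 2: add_edge(C, B). Edges now: 2
Op 3: add_edge(D, E). Edges now: 3
Op 4: add_edge(A, E). Edges now: 4
Op 5: add_edge(A, D). Edges now: 5
Op 6: add_edge(D, C). Edges now: 6
Compute levels (Kahn BFS):
  sources (in-degree 0): A
  process A: level=0
    A->B: in-degree(B)=1, level(B)>=1
    A->D: in-degree(D)=0, level(D)=1, enqueue
    A->E: in-degree(E)=1, level(E)>=1
  process D: level=1
    D->C: in-degree(C)=0, level(C)=2, enqueue
    D->E: in-degree(E)=0, level(E)=2, enqueue
  process C: level=2
    C->B: in-degree(B)=0, level(B)=3, enqueue
  process E: level=2
  process B: level=3
All levels: A:0, B:3, C:2, D:1, E:2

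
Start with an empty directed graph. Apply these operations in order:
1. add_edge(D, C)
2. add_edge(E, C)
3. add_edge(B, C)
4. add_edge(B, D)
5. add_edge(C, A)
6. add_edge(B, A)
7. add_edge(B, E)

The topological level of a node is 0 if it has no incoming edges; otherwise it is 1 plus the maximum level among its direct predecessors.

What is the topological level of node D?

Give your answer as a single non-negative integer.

Answer: 1

Derivation:
Op 1: add_edge(D, C). Edges now: 1
Op 2: add_edge(E, C). Edges now: 2
Op 3: add_edge(B, C). Edges now: 3
Op 4: add_edge(B, D). Edges now: 4
Op 5: add_edge(C, A). Edges now: 5
Op 6: add_edge(B, A). Edges now: 6
Op 7: add_edge(B, E). Edges now: 7
Compute levels (Kahn BFS):
  sources (in-degree 0): B
  process B: level=0
    B->A: in-degree(A)=1, level(A)>=1
    B->C: in-degree(C)=2, level(C)>=1
    B->D: in-degree(D)=0, level(D)=1, enqueue
    B->E: in-degree(E)=0, level(E)=1, enqueue
  process D: level=1
    D->C: in-degree(C)=1, level(C)>=2
  process E: level=1
    E->C: in-degree(C)=0, level(C)=2, enqueue
  process C: level=2
    C->A: in-degree(A)=0, level(A)=3, enqueue
  process A: level=3
All levels: A:3, B:0, C:2, D:1, E:1
level(D) = 1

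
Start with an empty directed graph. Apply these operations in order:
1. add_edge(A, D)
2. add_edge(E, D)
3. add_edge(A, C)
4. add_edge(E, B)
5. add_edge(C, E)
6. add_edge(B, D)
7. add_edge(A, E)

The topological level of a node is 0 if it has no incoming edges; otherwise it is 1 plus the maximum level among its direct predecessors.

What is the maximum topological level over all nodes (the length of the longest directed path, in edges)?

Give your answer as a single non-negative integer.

Answer: 4

Derivation:
Op 1: add_edge(A, D). Edges now: 1
Op 2: add_edge(E, D). Edges now: 2
Op 3: add_edge(A, C). Edges now: 3
Op 4: add_edge(E, B). Edges now: 4
Op 5: add_edge(C, E). Edges now: 5
Op 6: add_edge(B, D). Edges now: 6
Op 7: add_edge(A, E). Edges now: 7
Compute levels (Kahn BFS):
  sources (in-degree 0): A
  process A: level=0
    A->C: in-degree(C)=0, level(C)=1, enqueue
    A->D: in-degree(D)=2, level(D)>=1
    A->E: in-degree(E)=1, level(E)>=1
  process C: level=1
    C->E: in-degree(E)=0, level(E)=2, enqueue
  process E: level=2
    E->B: in-degree(B)=0, level(B)=3, enqueue
    E->D: in-degree(D)=1, level(D)>=3
  process B: level=3
    B->D: in-degree(D)=0, level(D)=4, enqueue
  process D: level=4
All levels: A:0, B:3, C:1, D:4, E:2
max level = 4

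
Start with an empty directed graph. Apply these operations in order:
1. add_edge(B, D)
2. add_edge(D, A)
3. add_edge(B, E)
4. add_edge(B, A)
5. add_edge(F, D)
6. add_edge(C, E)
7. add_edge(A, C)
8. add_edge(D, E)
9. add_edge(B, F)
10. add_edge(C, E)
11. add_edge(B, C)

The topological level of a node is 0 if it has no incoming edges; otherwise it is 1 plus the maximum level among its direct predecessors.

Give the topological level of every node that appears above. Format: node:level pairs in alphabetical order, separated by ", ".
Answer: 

Answer: A:3, B:0, C:4, D:2, E:5, F:1

Derivation:
Op 1: add_edge(B, D). Edges now: 1
Op 2: add_edge(D, A). Edges now: 2
Op 3: add_edge(B, E). Edges now: 3
Op 4: add_edge(B, A). Edges now: 4
Op 5: add_edge(F, D). Edges now: 5
Op 6: add_edge(C, E). Edges now: 6
Op 7: add_edge(A, C). Edges now: 7
Op 8: add_edge(D, E). Edges now: 8
Op 9: add_edge(B, F). Edges now: 9
Op 10: add_edge(C, E) (duplicate, no change). Edges now: 9
Op 11: add_edge(B, C). Edges now: 10
Compute levels (Kahn BFS):
  sources (in-degree 0): B
  process B: level=0
    B->A: in-degree(A)=1, level(A)>=1
    B->C: in-degree(C)=1, level(C)>=1
    B->D: in-degree(D)=1, level(D)>=1
    B->E: in-degree(E)=2, level(E)>=1
    B->F: in-degree(F)=0, level(F)=1, enqueue
  process F: level=1
    F->D: in-degree(D)=0, level(D)=2, enqueue
  process D: level=2
    D->A: in-degree(A)=0, level(A)=3, enqueue
    D->E: in-degree(E)=1, level(E)>=3
  process A: level=3
    A->C: in-degree(C)=0, level(C)=4, enqueue
  process C: level=4
    C->E: in-degree(E)=0, level(E)=5, enqueue
  process E: level=5
All levels: A:3, B:0, C:4, D:2, E:5, F:1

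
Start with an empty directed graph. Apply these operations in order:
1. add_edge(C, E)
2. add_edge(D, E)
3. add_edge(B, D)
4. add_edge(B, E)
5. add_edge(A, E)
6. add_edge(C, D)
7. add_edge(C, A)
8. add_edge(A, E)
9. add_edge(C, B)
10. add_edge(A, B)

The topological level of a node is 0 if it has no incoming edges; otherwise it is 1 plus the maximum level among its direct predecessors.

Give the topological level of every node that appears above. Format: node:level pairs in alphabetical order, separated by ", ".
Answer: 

Answer: A:1, B:2, C:0, D:3, E:4

Derivation:
Op 1: add_edge(C, E). Edges now: 1
Op 2: add_edge(D, E). Edges now: 2
Op 3: add_edge(B, D). Edges now: 3
Op 4: add_edge(B, E). Edges now: 4
Op 5: add_edge(A, E). Edges now: 5
Op 6: add_edge(C, D). Edges now: 6
Op 7: add_edge(C, A). Edges now: 7
Op 8: add_edge(A, E) (duplicate, no change). Edges now: 7
Op 9: add_edge(C, B). Edges now: 8
Op 10: add_edge(A, B). Edges now: 9
Compute levels (Kahn BFS):
  sources (in-degree 0): C
  process C: level=0
    C->A: in-degree(A)=0, level(A)=1, enqueue
    C->B: in-degree(B)=1, level(B)>=1
    C->D: in-degree(D)=1, level(D)>=1
    C->E: in-degree(E)=3, level(E)>=1
  process A: level=1
    A->B: in-degree(B)=0, level(B)=2, enqueue
    A->E: in-degree(E)=2, level(E)>=2
  process B: level=2
    B->D: in-degree(D)=0, level(D)=3, enqueue
    B->E: in-degree(E)=1, level(E)>=3
  process D: level=3
    D->E: in-degree(E)=0, level(E)=4, enqueue
  process E: level=4
All levels: A:1, B:2, C:0, D:3, E:4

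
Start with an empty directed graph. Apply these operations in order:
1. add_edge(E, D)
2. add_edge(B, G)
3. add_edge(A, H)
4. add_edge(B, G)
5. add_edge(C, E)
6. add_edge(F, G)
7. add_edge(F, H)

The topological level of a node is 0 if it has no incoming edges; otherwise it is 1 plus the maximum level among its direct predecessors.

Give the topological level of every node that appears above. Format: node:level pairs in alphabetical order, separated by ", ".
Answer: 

Op 1: add_edge(E, D). Edges now: 1
Op 2: add_edge(B, G). Edges now: 2
Op 3: add_edge(A, H). Edges now: 3
Op 4: add_edge(B, G) (duplicate, no change). Edges now: 3
Op 5: add_edge(C, E). Edges now: 4
Op 6: add_edge(F, G). Edges now: 5
Op 7: add_edge(F, H). Edges now: 6
Compute levels (Kahn BFS):
  sources (in-degree 0): A, B, C, F
  process A: level=0
    A->H: in-degree(H)=1, level(H)>=1
  process B: level=0
    B->G: in-degree(G)=1, level(G)>=1
  process C: level=0
    C->E: in-degree(E)=0, level(E)=1, enqueue
  process F: level=0
    F->G: in-degree(G)=0, level(G)=1, enqueue
    F->H: in-degree(H)=0, level(H)=1, enqueue
  process E: level=1
    E->D: in-degree(D)=0, level(D)=2, enqueue
  process G: level=1
  process H: level=1
  process D: level=2
All levels: A:0, B:0, C:0, D:2, E:1, F:0, G:1, H:1

Answer: A:0, B:0, C:0, D:2, E:1, F:0, G:1, H:1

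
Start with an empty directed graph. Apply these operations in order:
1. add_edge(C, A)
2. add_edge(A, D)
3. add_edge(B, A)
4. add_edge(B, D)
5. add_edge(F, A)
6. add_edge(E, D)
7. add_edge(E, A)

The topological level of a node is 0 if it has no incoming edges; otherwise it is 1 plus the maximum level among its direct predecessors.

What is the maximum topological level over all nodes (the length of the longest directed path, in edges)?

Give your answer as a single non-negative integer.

Op 1: add_edge(C, A). Edges now: 1
Op 2: add_edge(A, D). Edges now: 2
Op 3: add_edge(B, A). Edges now: 3
Op 4: add_edge(B, D). Edges now: 4
Op 5: add_edge(F, A). Edges now: 5
Op 6: add_edge(E, D). Edges now: 6
Op 7: add_edge(E, A). Edges now: 7
Compute levels (Kahn BFS):
  sources (in-degree 0): B, C, E, F
  process B: level=0
    B->A: in-degree(A)=3, level(A)>=1
    B->D: in-degree(D)=2, level(D)>=1
  process C: level=0
    C->A: in-degree(A)=2, level(A)>=1
  process E: level=0
    E->A: in-degree(A)=1, level(A)>=1
    E->D: in-degree(D)=1, level(D)>=1
  process F: level=0
    F->A: in-degree(A)=0, level(A)=1, enqueue
  process A: level=1
    A->D: in-degree(D)=0, level(D)=2, enqueue
  process D: level=2
All levels: A:1, B:0, C:0, D:2, E:0, F:0
max level = 2

Answer: 2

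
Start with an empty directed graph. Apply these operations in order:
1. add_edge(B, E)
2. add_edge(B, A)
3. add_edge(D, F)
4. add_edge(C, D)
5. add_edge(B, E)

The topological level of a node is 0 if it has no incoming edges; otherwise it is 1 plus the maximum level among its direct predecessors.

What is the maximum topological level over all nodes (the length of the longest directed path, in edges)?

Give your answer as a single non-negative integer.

Op 1: add_edge(B, E). Edges now: 1
Op 2: add_edge(B, A). Edges now: 2
Op 3: add_edge(D, F). Edges now: 3
Op 4: add_edge(C, D). Edges now: 4
Op 5: add_edge(B, E) (duplicate, no change). Edges now: 4
Compute levels (Kahn BFS):
  sources (in-degree 0): B, C
  process B: level=0
    B->A: in-degree(A)=0, level(A)=1, enqueue
    B->E: in-degree(E)=0, level(E)=1, enqueue
  process C: level=0
    C->D: in-degree(D)=0, level(D)=1, enqueue
  process A: level=1
  process E: level=1
  process D: level=1
    D->F: in-degree(F)=0, level(F)=2, enqueue
  process F: level=2
All levels: A:1, B:0, C:0, D:1, E:1, F:2
max level = 2

Answer: 2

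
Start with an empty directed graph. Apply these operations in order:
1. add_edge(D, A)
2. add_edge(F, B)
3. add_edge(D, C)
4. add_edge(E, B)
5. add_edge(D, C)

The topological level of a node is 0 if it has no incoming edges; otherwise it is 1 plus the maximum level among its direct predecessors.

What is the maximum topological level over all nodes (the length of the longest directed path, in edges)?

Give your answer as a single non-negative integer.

Op 1: add_edge(D, A). Edges now: 1
Op 2: add_edge(F, B). Edges now: 2
Op 3: add_edge(D, C). Edges now: 3
Op 4: add_edge(E, B). Edges now: 4
Op 5: add_edge(D, C) (duplicate, no change). Edges now: 4
Compute levels (Kahn BFS):
  sources (in-degree 0): D, E, F
  process D: level=0
    D->A: in-degree(A)=0, level(A)=1, enqueue
    D->C: in-degree(C)=0, level(C)=1, enqueue
  process E: level=0
    E->B: in-degree(B)=1, level(B)>=1
  process F: level=0
    F->B: in-degree(B)=0, level(B)=1, enqueue
  process A: level=1
  process C: level=1
  process B: level=1
All levels: A:1, B:1, C:1, D:0, E:0, F:0
max level = 1

Answer: 1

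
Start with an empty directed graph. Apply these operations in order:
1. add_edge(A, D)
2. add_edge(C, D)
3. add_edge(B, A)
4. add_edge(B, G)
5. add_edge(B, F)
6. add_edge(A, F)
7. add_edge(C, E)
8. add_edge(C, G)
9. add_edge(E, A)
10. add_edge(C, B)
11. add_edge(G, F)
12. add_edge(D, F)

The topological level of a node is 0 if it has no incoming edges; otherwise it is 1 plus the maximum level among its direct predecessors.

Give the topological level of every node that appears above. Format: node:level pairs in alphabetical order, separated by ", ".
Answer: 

Answer: A:2, B:1, C:0, D:3, E:1, F:4, G:2

Derivation:
Op 1: add_edge(A, D). Edges now: 1
Op 2: add_edge(C, D). Edges now: 2
Op 3: add_edge(B, A). Edges now: 3
Op 4: add_edge(B, G). Edges now: 4
Op 5: add_edge(B, F). Edges now: 5
Op 6: add_edge(A, F). Edges now: 6
Op 7: add_edge(C, E). Edges now: 7
Op 8: add_edge(C, G). Edges now: 8
Op 9: add_edge(E, A). Edges now: 9
Op 10: add_edge(C, B). Edges now: 10
Op 11: add_edge(G, F). Edges now: 11
Op 12: add_edge(D, F). Edges now: 12
Compute levels (Kahn BFS):
  sources (in-degree 0): C
  process C: level=0
    C->B: in-degree(B)=0, level(B)=1, enqueue
    C->D: in-degree(D)=1, level(D)>=1
    C->E: in-degree(E)=0, level(E)=1, enqueue
    C->G: in-degree(G)=1, level(G)>=1
  process B: level=1
    B->A: in-degree(A)=1, level(A)>=2
    B->F: in-degree(F)=3, level(F)>=2
    B->G: in-degree(G)=0, level(G)=2, enqueue
  process E: level=1
    E->A: in-degree(A)=0, level(A)=2, enqueue
  process G: level=2
    G->F: in-degree(F)=2, level(F)>=3
  process A: level=2
    A->D: in-degree(D)=0, level(D)=3, enqueue
    A->F: in-degree(F)=1, level(F)>=3
  process D: level=3
    D->F: in-degree(F)=0, level(F)=4, enqueue
  process F: level=4
All levels: A:2, B:1, C:0, D:3, E:1, F:4, G:2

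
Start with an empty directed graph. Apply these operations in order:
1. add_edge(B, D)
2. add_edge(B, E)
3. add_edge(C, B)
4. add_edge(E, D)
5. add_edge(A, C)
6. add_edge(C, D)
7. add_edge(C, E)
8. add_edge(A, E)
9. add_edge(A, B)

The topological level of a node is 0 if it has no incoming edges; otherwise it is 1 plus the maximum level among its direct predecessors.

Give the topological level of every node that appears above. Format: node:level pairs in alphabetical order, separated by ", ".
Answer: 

Answer: A:0, B:2, C:1, D:4, E:3

Derivation:
Op 1: add_edge(B, D). Edges now: 1
Op 2: add_edge(B, E). Edges now: 2
Op 3: add_edge(C, B). Edges now: 3
Op 4: add_edge(E, D). Edges now: 4
Op 5: add_edge(A, C). Edges now: 5
Op 6: add_edge(C, D). Edges now: 6
Op 7: add_edge(C, E). Edges now: 7
Op 8: add_edge(A, E). Edges now: 8
Op 9: add_edge(A, B). Edges now: 9
Compute levels (Kahn BFS):
  sources (in-degree 0): A
  process A: level=0
    A->B: in-degree(B)=1, level(B)>=1
    A->C: in-degree(C)=0, level(C)=1, enqueue
    A->E: in-degree(E)=2, level(E)>=1
  process C: level=1
    C->B: in-degree(B)=0, level(B)=2, enqueue
    C->D: in-degree(D)=2, level(D)>=2
    C->E: in-degree(E)=1, level(E)>=2
  process B: level=2
    B->D: in-degree(D)=1, level(D)>=3
    B->E: in-degree(E)=0, level(E)=3, enqueue
  process E: level=3
    E->D: in-degree(D)=0, level(D)=4, enqueue
  process D: level=4
All levels: A:0, B:2, C:1, D:4, E:3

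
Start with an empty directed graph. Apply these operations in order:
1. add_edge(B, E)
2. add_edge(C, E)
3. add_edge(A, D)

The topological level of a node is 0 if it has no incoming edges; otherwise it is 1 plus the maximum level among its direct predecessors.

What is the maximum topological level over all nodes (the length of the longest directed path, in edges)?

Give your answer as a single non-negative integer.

Op 1: add_edge(B, E). Edges now: 1
Op 2: add_edge(C, E). Edges now: 2
Op 3: add_edge(A, D). Edges now: 3
Compute levels (Kahn BFS):
  sources (in-degree 0): A, B, C
  process A: level=0
    A->D: in-degree(D)=0, level(D)=1, enqueue
  process B: level=0
    B->E: in-degree(E)=1, level(E)>=1
  process C: level=0
    C->E: in-degree(E)=0, level(E)=1, enqueue
  process D: level=1
  process E: level=1
All levels: A:0, B:0, C:0, D:1, E:1
max level = 1

Answer: 1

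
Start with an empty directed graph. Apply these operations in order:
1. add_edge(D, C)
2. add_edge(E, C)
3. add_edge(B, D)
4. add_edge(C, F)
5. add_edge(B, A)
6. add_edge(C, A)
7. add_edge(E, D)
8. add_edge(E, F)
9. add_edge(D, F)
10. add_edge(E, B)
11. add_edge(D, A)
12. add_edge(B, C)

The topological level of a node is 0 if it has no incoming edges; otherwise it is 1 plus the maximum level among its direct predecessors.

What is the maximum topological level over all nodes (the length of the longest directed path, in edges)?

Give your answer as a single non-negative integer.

Op 1: add_edge(D, C). Edges now: 1
Op 2: add_edge(E, C). Edges now: 2
Op 3: add_edge(B, D). Edges now: 3
Op 4: add_edge(C, F). Edges now: 4
Op 5: add_edge(B, A). Edges now: 5
Op 6: add_edge(C, A). Edges now: 6
Op 7: add_edge(E, D). Edges now: 7
Op 8: add_edge(E, F). Edges now: 8
Op 9: add_edge(D, F). Edges now: 9
Op 10: add_edge(E, B). Edges now: 10
Op 11: add_edge(D, A). Edges now: 11
Op 12: add_edge(B, C). Edges now: 12
Compute levels (Kahn BFS):
  sources (in-degree 0): E
  process E: level=0
    E->B: in-degree(B)=0, level(B)=1, enqueue
    E->C: in-degree(C)=2, level(C)>=1
    E->D: in-degree(D)=1, level(D)>=1
    E->F: in-degree(F)=2, level(F)>=1
  process B: level=1
    B->A: in-degree(A)=2, level(A)>=2
    B->C: in-degree(C)=1, level(C)>=2
    B->D: in-degree(D)=0, level(D)=2, enqueue
  process D: level=2
    D->A: in-degree(A)=1, level(A)>=3
    D->C: in-degree(C)=0, level(C)=3, enqueue
    D->F: in-degree(F)=1, level(F)>=3
  process C: level=3
    C->A: in-degree(A)=0, level(A)=4, enqueue
    C->F: in-degree(F)=0, level(F)=4, enqueue
  process A: level=4
  process F: level=4
All levels: A:4, B:1, C:3, D:2, E:0, F:4
max level = 4

Answer: 4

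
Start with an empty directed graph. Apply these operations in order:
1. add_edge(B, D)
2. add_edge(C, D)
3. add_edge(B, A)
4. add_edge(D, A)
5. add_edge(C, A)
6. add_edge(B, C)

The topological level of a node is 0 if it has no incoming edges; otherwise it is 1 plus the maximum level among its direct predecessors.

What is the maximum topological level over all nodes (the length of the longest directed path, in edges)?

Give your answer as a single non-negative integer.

Op 1: add_edge(B, D). Edges now: 1
Op 2: add_edge(C, D). Edges now: 2
Op 3: add_edge(B, A). Edges now: 3
Op 4: add_edge(D, A). Edges now: 4
Op 5: add_edge(C, A). Edges now: 5
Op 6: add_edge(B, C). Edges now: 6
Compute levels (Kahn BFS):
  sources (in-degree 0): B
  process B: level=0
    B->A: in-degree(A)=2, level(A)>=1
    B->C: in-degree(C)=0, level(C)=1, enqueue
    B->D: in-degree(D)=1, level(D)>=1
  process C: level=1
    C->A: in-degree(A)=1, level(A)>=2
    C->D: in-degree(D)=0, level(D)=2, enqueue
  process D: level=2
    D->A: in-degree(A)=0, level(A)=3, enqueue
  process A: level=3
All levels: A:3, B:0, C:1, D:2
max level = 3

Answer: 3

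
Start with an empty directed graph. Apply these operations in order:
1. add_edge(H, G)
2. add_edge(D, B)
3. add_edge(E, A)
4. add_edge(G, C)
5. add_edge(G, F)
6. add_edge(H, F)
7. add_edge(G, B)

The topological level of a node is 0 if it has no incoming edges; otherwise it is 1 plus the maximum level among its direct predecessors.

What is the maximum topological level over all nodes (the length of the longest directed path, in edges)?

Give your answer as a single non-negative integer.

Op 1: add_edge(H, G). Edges now: 1
Op 2: add_edge(D, B). Edges now: 2
Op 3: add_edge(E, A). Edges now: 3
Op 4: add_edge(G, C). Edges now: 4
Op 5: add_edge(G, F). Edges now: 5
Op 6: add_edge(H, F). Edges now: 6
Op 7: add_edge(G, B). Edges now: 7
Compute levels (Kahn BFS):
  sources (in-degree 0): D, E, H
  process D: level=0
    D->B: in-degree(B)=1, level(B)>=1
  process E: level=0
    E->A: in-degree(A)=0, level(A)=1, enqueue
  process H: level=0
    H->F: in-degree(F)=1, level(F)>=1
    H->G: in-degree(G)=0, level(G)=1, enqueue
  process A: level=1
  process G: level=1
    G->B: in-degree(B)=0, level(B)=2, enqueue
    G->C: in-degree(C)=0, level(C)=2, enqueue
    G->F: in-degree(F)=0, level(F)=2, enqueue
  process B: level=2
  process C: level=2
  process F: level=2
All levels: A:1, B:2, C:2, D:0, E:0, F:2, G:1, H:0
max level = 2

Answer: 2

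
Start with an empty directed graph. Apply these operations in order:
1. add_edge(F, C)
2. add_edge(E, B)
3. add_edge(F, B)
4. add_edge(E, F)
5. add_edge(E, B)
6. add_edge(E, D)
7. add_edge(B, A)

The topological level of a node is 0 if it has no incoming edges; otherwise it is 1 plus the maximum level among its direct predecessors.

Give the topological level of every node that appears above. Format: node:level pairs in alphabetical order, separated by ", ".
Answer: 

Answer: A:3, B:2, C:2, D:1, E:0, F:1

Derivation:
Op 1: add_edge(F, C). Edges now: 1
Op 2: add_edge(E, B). Edges now: 2
Op 3: add_edge(F, B). Edges now: 3
Op 4: add_edge(E, F). Edges now: 4
Op 5: add_edge(E, B) (duplicate, no change). Edges now: 4
Op 6: add_edge(E, D). Edges now: 5
Op 7: add_edge(B, A). Edges now: 6
Compute levels (Kahn BFS):
  sources (in-degree 0): E
  process E: level=0
    E->B: in-degree(B)=1, level(B)>=1
    E->D: in-degree(D)=0, level(D)=1, enqueue
    E->F: in-degree(F)=0, level(F)=1, enqueue
  process D: level=1
  process F: level=1
    F->B: in-degree(B)=0, level(B)=2, enqueue
    F->C: in-degree(C)=0, level(C)=2, enqueue
  process B: level=2
    B->A: in-degree(A)=0, level(A)=3, enqueue
  process C: level=2
  process A: level=3
All levels: A:3, B:2, C:2, D:1, E:0, F:1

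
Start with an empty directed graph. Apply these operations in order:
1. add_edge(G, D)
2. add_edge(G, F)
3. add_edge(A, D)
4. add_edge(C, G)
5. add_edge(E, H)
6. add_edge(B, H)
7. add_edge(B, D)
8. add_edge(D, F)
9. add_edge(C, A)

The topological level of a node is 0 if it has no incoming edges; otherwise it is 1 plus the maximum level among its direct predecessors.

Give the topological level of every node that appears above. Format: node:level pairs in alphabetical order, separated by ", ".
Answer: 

Answer: A:1, B:0, C:0, D:2, E:0, F:3, G:1, H:1

Derivation:
Op 1: add_edge(G, D). Edges now: 1
Op 2: add_edge(G, F). Edges now: 2
Op 3: add_edge(A, D). Edges now: 3
Op 4: add_edge(C, G). Edges now: 4
Op 5: add_edge(E, H). Edges now: 5
Op 6: add_edge(B, H). Edges now: 6
Op 7: add_edge(B, D). Edges now: 7
Op 8: add_edge(D, F). Edges now: 8
Op 9: add_edge(C, A). Edges now: 9
Compute levels (Kahn BFS):
  sources (in-degree 0): B, C, E
  process B: level=0
    B->D: in-degree(D)=2, level(D)>=1
    B->H: in-degree(H)=1, level(H)>=1
  process C: level=0
    C->A: in-degree(A)=0, level(A)=1, enqueue
    C->G: in-degree(G)=0, level(G)=1, enqueue
  process E: level=0
    E->H: in-degree(H)=0, level(H)=1, enqueue
  process A: level=1
    A->D: in-degree(D)=1, level(D)>=2
  process G: level=1
    G->D: in-degree(D)=0, level(D)=2, enqueue
    G->F: in-degree(F)=1, level(F)>=2
  process H: level=1
  process D: level=2
    D->F: in-degree(F)=0, level(F)=3, enqueue
  process F: level=3
All levels: A:1, B:0, C:0, D:2, E:0, F:3, G:1, H:1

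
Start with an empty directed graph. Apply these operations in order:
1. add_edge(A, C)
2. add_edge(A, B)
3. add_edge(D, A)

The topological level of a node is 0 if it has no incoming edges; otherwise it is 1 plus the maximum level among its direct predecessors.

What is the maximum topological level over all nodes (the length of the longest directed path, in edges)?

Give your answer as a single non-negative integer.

Answer: 2

Derivation:
Op 1: add_edge(A, C). Edges now: 1
Op 2: add_edge(A, B). Edges now: 2
Op 3: add_edge(D, A). Edges now: 3
Compute levels (Kahn BFS):
  sources (in-degree 0): D
  process D: level=0
    D->A: in-degree(A)=0, level(A)=1, enqueue
  process A: level=1
    A->B: in-degree(B)=0, level(B)=2, enqueue
    A->C: in-degree(C)=0, level(C)=2, enqueue
  process B: level=2
  process C: level=2
All levels: A:1, B:2, C:2, D:0
max level = 2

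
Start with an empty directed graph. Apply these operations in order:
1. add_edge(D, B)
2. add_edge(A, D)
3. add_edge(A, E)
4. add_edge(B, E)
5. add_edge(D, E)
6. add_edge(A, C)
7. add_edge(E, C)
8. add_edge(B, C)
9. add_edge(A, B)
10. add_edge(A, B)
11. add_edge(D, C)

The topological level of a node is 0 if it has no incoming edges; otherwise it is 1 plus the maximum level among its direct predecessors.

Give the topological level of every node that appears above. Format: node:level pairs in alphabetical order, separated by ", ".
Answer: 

Op 1: add_edge(D, B). Edges now: 1
Op 2: add_edge(A, D). Edges now: 2
Op 3: add_edge(A, E). Edges now: 3
Op 4: add_edge(B, E). Edges now: 4
Op 5: add_edge(D, E). Edges now: 5
Op 6: add_edge(A, C). Edges now: 6
Op 7: add_edge(E, C). Edges now: 7
Op 8: add_edge(B, C). Edges now: 8
Op 9: add_edge(A, B). Edges now: 9
Op 10: add_edge(A, B) (duplicate, no change). Edges now: 9
Op 11: add_edge(D, C). Edges now: 10
Compute levels (Kahn BFS):
  sources (in-degree 0): A
  process A: level=0
    A->B: in-degree(B)=1, level(B)>=1
    A->C: in-degree(C)=3, level(C)>=1
    A->D: in-degree(D)=0, level(D)=1, enqueue
    A->E: in-degree(E)=2, level(E)>=1
  process D: level=1
    D->B: in-degree(B)=0, level(B)=2, enqueue
    D->C: in-degree(C)=2, level(C)>=2
    D->E: in-degree(E)=1, level(E)>=2
  process B: level=2
    B->C: in-degree(C)=1, level(C)>=3
    B->E: in-degree(E)=0, level(E)=3, enqueue
  process E: level=3
    E->C: in-degree(C)=0, level(C)=4, enqueue
  process C: level=4
All levels: A:0, B:2, C:4, D:1, E:3

Answer: A:0, B:2, C:4, D:1, E:3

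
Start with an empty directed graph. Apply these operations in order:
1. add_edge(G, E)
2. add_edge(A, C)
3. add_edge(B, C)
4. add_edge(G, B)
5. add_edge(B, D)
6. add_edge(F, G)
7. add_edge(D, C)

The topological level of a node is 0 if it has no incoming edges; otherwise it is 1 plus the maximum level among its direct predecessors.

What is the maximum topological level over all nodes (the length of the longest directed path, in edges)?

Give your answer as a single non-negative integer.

Answer: 4

Derivation:
Op 1: add_edge(G, E). Edges now: 1
Op 2: add_edge(A, C). Edges now: 2
Op 3: add_edge(B, C). Edges now: 3
Op 4: add_edge(G, B). Edges now: 4
Op 5: add_edge(B, D). Edges now: 5
Op 6: add_edge(F, G). Edges now: 6
Op 7: add_edge(D, C). Edges now: 7
Compute levels (Kahn BFS):
  sources (in-degree 0): A, F
  process A: level=0
    A->C: in-degree(C)=2, level(C)>=1
  process F: level=0
    F->G: in-degree(G)=0, level(G)=1, enqueue
  process G: level=1
    G->B: in-degree(B)=0, level(B)=2, enqueue
    G->E: in-degree(E)=0, level(E)=2, enqueue
  process B: level=2
    B->C: in-degree(C)=1, level(C)>=3
    B->D: in-degree(D)=0, level(D)=3, enqueue
  process E: level=2
  process D: level=3
    D->C: in-degree(C)=0, level(C)=4, enqueue
  process C: level=4
All levels: A:0, B:2, C:4, D:3, E:2, F:0, G:1
max level = 4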